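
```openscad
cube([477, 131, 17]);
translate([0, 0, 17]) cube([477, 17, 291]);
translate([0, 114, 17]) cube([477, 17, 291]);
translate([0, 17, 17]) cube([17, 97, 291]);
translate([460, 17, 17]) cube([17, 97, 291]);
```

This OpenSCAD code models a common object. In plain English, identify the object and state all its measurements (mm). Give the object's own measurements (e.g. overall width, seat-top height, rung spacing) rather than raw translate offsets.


An open-topped rectangular box: outside dimensions 477×131×308 mm, with a uniform wall and base thickness of 17 mm. The base is a full 477×131 slab on the floor; four walls sit on top of the base. The front and back walls (the −y and +y sides) span the full width; the two side walls fit between them.


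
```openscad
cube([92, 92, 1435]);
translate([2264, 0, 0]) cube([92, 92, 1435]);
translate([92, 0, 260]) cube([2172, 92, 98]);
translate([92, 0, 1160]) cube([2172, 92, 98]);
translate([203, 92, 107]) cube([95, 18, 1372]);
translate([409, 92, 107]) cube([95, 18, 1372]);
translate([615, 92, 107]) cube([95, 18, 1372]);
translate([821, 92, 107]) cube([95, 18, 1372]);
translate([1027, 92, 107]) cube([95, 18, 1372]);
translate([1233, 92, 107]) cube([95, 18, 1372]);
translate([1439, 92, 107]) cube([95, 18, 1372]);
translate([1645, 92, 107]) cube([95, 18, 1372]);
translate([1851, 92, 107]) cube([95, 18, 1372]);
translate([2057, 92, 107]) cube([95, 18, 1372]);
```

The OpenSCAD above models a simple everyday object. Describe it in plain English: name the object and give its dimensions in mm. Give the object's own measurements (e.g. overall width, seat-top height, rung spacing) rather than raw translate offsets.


A fence section. Two 92×92 mm posts, 1435 mm tall, stand on the floor with a clear span of 2172 mm between their inner faces. Two horizontal rails of 92×98 mm section span the gap between the posts with their undersides at z = 260 mm and z = 1160 mm, flush with the posts' −y face. 10 pickets, each 95 mm wide, 18 mm thick and 1372 mm tall, are fixed to the +y face of the rails with their bottoms at z = 107 mm, spaced across the span with a 111 mm gap after the −x post and between neighbouring pickets, with 112 mm left before the +x post.


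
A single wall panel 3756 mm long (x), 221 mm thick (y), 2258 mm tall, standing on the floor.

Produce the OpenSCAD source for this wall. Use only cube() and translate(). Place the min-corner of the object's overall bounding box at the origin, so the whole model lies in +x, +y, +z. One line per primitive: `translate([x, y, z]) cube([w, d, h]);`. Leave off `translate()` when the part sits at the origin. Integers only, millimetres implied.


cube([3756, 221, 2258]);


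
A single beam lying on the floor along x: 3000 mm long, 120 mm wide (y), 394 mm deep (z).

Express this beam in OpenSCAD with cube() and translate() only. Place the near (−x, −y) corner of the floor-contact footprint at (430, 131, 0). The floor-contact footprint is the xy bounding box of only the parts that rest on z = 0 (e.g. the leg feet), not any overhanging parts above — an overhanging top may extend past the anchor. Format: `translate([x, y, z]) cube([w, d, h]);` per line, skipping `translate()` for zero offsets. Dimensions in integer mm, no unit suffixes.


translate([430, 131, 0]) cube([3000, 120, 394]);


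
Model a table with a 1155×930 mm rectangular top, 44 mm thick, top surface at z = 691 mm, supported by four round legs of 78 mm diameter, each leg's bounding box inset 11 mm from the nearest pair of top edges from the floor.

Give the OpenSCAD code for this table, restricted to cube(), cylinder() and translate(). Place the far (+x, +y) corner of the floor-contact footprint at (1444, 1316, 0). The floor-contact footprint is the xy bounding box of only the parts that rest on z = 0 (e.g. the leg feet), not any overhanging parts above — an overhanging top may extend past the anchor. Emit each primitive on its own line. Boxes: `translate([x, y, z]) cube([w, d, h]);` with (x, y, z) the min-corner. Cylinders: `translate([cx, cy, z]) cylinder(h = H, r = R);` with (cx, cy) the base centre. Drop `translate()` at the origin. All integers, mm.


// leg_h = 691 - 44 = 647
translate([300, 397, 647]) cube([1155, 930, 44]);
translate([350, 447, 0]) cylinder(h = 647, r = 39);
translate([1405, 447, 0]) cylinder(h = 647, r = 39);
translate([350, 1277, 0]) cylinder(h = 647, r = 39);
translate([1405, 1277, 0]) cylinder(h = 647, r = 39);


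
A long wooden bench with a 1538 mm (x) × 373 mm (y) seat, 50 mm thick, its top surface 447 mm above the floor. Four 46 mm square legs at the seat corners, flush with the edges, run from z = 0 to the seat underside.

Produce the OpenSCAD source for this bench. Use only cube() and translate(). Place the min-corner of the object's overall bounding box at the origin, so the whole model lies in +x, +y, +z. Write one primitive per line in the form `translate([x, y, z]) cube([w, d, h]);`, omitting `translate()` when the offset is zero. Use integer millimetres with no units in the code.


// leg_h = 447 − 50 = 397
translate([0, 0, 397]) cube([1538, 373, 50]);
cube([46, 46, 397]);
translate([0, 327, 0]) cube([46, 46, 397]);
translate([1492, 0, 0]) cube([46, 46, 397]);
translate([1492, 327, 0]) cube([46, 46, 397]);


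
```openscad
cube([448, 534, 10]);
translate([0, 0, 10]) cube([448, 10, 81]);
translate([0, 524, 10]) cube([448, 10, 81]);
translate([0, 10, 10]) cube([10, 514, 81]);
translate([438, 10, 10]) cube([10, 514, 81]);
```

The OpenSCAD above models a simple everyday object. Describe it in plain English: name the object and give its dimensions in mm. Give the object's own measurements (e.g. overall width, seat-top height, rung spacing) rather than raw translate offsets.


An open-topped rectangular box: outside dimensions 448×534×91 mm, with a uniform wall and base thickness of 10 mm. The base is a full 448×534 slab on the floor; four walls sit on top of the base. The front and back walls (the −y and +y sides) span the full width; the two side walls fit between them.


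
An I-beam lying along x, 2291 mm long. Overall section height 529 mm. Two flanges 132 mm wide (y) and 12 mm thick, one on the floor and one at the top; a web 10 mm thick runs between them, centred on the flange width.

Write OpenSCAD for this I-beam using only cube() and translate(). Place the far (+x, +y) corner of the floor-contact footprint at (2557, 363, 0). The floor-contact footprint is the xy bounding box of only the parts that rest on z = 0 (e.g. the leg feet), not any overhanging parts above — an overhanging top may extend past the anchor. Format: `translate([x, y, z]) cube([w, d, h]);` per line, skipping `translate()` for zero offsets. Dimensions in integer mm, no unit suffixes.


translate([266, 231, 0]) cube([2291, 132, 12]);
translate([266, 292, 12]) cube([2291, 10, 505]);
translate([266, 231, 517]) cube([2291, 132, 12]);


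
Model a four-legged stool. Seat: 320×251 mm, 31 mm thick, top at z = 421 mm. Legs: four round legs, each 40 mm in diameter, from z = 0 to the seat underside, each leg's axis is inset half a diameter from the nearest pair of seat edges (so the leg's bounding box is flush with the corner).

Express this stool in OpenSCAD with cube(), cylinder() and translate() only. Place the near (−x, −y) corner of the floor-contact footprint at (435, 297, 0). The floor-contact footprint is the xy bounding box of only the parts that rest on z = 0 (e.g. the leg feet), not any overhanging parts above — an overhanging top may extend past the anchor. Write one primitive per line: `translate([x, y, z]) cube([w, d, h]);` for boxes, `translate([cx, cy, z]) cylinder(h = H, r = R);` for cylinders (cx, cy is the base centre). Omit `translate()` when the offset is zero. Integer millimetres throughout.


translate([435, 297, 390]) cube([320, 251, 31]);
translate([455, 317, 0]) cylinder(h = 390, r = 20);
translate([735, 317, 0]) cylinder(h = 390, r = 20);
translate([455, 528, 0]) cylinder(h = 390, r = 20);
translate([735, 528, 0]) cylinder(h = 390, r = 20);


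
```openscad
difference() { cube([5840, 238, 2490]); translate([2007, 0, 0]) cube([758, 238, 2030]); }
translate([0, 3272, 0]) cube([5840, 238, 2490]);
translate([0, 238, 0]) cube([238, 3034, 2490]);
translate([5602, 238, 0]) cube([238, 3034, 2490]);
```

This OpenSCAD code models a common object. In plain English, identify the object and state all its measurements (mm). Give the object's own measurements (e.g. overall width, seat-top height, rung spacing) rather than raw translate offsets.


A single room: four walls, each 2490 mm tall and 238 mm thick, enclosing an outside footprint 5840×3510 mm (x × y), no floor or roof. The front and back walls (−y and +y sides) run the full x-width; the side walls fit between their inner faces. A door opening 758 mm wide and 2030 mm tall is cut through the front wall from the floor up, its −x edge 2007 mm from the wall's −x end.


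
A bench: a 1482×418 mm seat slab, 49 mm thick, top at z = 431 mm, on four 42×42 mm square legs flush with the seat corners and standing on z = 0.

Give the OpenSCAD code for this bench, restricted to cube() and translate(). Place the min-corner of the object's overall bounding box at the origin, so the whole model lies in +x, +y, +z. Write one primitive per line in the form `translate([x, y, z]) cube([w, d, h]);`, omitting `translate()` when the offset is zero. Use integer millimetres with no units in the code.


// leg_h = 431 − 49 = 382
translate([0, 0, 382]) cube([1482, 418, 49]);
cube([42, 42, 382]);
translate([0, 376, 0]) cube([42, 42, 382]);
translate([1440, 0, 0]) cube([42, 42, 382]);
translate([1440, 376, 0]) cube([42, 42, 382]);


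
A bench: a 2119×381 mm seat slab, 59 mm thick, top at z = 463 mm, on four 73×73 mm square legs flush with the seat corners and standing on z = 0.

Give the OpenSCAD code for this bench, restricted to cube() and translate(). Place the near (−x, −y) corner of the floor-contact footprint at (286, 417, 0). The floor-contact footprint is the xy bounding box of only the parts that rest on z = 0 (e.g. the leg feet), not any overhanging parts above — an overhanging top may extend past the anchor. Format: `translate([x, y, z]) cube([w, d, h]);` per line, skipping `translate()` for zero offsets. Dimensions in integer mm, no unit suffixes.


translate([286, 417, 404]) cube([2119, 381, 59]);
translate([286, 417, 0]) cube([73, 73, 404]);
translate([286, 725, 0]) cube([73, 73, 404]);
translate([2332, 417, 0]) cube([73, 73, 404]);
translate([2332, 725, 0]) cube([73, 73, 404]);


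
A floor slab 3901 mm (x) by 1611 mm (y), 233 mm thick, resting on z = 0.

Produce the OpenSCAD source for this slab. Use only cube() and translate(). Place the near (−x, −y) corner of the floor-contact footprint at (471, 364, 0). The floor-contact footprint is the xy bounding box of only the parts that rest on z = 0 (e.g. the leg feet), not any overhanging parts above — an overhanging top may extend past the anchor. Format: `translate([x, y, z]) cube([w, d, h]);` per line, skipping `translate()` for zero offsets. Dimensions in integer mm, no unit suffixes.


translate([471, 364, 0]) cube([3901, 1611, 233]);


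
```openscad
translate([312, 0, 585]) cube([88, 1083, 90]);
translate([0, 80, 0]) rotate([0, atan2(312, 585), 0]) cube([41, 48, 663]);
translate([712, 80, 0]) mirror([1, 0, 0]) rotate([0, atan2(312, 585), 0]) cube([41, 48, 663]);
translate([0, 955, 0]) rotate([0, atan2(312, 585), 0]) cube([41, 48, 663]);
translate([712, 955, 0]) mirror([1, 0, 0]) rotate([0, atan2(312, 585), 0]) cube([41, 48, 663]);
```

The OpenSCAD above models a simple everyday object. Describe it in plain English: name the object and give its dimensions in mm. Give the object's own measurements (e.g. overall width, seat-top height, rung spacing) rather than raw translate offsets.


A sawhorse. A 88×1083×90 mm beam (x, y, z) sits on two A-frame leg pairs. Each pair is two raked legs of 41×48 mm section (48 mm along y) splaying symmetrically in x. Each leg rises 585 mm vertically over 312 mm of horizontal reach and is 663 mm long along its own axis. Every leg's outer bottom edge rests on the floor and its outer top edge meets a bottom edge of the beam — the left legs (tilting toward +x) meet the beam's −x bottom edge, the right legs (their mirror images, tilting toward −x) meet its +x bottom edge — so the leg tops tuck under the beam, the beam's underside is 585 mm above the floor, and the feet are 712 mm apart outside-to-outside with the beam centred between them. The two leg pairs are set in 80 mm from either end of the beam.


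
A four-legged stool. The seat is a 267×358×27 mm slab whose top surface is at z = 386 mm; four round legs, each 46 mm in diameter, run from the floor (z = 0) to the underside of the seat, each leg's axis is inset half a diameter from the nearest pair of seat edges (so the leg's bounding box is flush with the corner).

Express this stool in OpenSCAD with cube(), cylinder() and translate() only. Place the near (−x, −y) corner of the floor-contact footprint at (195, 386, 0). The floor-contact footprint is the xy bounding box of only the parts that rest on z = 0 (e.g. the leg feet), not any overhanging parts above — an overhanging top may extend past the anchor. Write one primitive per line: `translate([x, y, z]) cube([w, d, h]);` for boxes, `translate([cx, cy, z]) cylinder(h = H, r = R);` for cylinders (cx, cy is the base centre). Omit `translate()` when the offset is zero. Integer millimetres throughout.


translate([195, 386, 359]) cube([267, 358, 27]);
translate([218, 409, 0]) cylinder(h = 359, r = 23);
translate([439, 409, 0]) cylinder(h = 359, r = 23);
translate([218, 721, 0]) cylinder(h = 359, r = 23);
translate([439, 721, 0]) cylinder(h = 359, r = 23);


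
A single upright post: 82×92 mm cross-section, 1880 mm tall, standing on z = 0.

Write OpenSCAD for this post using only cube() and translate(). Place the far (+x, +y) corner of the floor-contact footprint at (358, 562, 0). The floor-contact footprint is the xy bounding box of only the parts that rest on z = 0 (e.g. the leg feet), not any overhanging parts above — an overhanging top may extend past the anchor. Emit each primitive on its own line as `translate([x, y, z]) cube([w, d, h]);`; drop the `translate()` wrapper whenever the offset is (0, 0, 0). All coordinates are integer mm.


translate([276, 470, 0]) cube([82, 92, 1880]);


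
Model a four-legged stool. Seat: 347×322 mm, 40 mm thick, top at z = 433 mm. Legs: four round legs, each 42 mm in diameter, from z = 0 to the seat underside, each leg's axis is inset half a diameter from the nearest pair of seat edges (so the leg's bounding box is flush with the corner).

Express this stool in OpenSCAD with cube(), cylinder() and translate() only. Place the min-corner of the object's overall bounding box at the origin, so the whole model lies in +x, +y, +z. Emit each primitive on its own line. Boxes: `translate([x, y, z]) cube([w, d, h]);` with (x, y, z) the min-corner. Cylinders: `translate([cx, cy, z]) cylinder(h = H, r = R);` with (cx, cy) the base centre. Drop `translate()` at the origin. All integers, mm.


translate([0, 0, 393]) cube([347, 322, 40]);
translate([21, 21, 0]) cylinder(h = 393, r = 21);
translate([326, 21, 0]) cylinder(h = 393, r = 21);
translate([21, 301, 0]) cylinder(h = 393, r = 21);
translate([326, 301, 0]) cylinder(h = 393, r = 21);


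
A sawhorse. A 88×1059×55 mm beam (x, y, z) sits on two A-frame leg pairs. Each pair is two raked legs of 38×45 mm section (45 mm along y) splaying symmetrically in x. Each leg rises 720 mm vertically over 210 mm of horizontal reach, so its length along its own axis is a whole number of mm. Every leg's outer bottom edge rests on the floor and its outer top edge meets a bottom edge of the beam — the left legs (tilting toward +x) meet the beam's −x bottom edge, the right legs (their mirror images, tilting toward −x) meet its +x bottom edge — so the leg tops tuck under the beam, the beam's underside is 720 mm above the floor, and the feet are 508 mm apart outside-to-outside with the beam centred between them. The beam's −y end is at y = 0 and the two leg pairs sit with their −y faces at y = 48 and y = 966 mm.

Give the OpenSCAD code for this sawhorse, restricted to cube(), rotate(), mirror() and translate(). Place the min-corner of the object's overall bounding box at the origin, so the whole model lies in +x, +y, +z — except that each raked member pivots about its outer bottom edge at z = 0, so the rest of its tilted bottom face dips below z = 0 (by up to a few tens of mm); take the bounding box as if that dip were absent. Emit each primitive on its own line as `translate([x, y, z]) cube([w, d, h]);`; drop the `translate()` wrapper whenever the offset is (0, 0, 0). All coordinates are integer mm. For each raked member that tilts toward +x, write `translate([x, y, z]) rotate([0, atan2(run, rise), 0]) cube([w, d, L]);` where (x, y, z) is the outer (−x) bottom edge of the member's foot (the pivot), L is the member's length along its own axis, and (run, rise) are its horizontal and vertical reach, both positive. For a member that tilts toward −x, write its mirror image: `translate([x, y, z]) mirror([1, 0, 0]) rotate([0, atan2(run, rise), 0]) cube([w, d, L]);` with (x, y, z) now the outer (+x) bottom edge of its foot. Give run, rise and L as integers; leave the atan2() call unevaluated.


translate([210, 0, 720]) cube([88, 1059, 55]);
translate([0, 48, 0]) rotate([0, atan2(210, 720), 0]) cube([38, 45, 750]);
translate([508, 48, 0]) mirror([1, 0, 0]) rotate([0, atan2(210, 720), 0]) cube([38, 45, 750]);
translate([0, 966, 0]) rotate([0, atan2(210, 720), 0]) cube([38, 45, 750]);
translate([508, 966, 0]) mirror([1, 0, 0]) rotate([0, atan2(210, 720), 0]) cube([38, 45, 750]);


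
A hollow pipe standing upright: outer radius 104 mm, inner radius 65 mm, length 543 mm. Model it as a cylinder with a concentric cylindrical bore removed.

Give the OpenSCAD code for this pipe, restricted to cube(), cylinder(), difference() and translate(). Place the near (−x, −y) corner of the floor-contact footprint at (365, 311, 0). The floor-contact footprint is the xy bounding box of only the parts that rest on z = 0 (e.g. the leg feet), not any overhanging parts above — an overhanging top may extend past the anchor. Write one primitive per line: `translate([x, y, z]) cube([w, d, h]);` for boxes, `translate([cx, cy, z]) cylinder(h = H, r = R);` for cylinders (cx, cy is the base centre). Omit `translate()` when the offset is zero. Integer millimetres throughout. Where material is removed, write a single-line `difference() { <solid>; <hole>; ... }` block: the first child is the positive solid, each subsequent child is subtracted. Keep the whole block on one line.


difference() { translate([469, 415, 0]) cylinder(h = 543, r = 104); translate([469, 415, 0]) cylinder(h = 543, r = 65); }


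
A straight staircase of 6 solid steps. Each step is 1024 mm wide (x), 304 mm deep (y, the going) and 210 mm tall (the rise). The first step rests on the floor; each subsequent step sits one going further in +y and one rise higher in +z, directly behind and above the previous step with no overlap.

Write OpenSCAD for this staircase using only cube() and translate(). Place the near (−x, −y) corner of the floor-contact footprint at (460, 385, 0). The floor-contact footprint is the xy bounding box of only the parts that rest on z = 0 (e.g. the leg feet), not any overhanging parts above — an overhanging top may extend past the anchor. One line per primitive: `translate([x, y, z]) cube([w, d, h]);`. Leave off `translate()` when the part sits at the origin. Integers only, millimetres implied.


translate([460, 385, 0]) cube([1024, 304, 210]);
translate([460, 689, 210]) cube([1024, 304, 210]);
translate([460, 993, 420]) cube([1024, 304, 210]);
translate([460, 1297, 630]) cube([1024, 304, 210]);
translate([460, 1601, 840]) cube([1024, 304, 210]);
translate([460, 1905, 1050]) cube([1024, 304, 210]);


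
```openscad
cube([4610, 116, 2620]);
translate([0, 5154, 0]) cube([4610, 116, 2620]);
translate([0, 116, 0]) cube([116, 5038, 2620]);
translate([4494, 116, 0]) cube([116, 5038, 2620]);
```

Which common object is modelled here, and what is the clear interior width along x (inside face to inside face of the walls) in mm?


A house (or room) frame. The interior width is 4378 mm.

Four 2620 mm walls enclosing a rectangle with no floor or roof — a room or house frame. Outside width is 4610 mm and wall thickness is 116 mm, so the interior width is 4610 − 2 × 116 = 4378 mm.


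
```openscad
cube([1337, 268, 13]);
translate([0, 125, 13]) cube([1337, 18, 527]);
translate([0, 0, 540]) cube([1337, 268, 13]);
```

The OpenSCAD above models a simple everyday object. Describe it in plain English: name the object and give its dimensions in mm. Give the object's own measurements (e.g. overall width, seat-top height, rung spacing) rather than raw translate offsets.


An I-beam lying along x, 1337 mm long. Overall section height 553 mm. Two flanges 268 mm wide (y) and 13 mm thick, one on the floor and one at the top; a web 18 mm thick runs between them, centred on the flange width.


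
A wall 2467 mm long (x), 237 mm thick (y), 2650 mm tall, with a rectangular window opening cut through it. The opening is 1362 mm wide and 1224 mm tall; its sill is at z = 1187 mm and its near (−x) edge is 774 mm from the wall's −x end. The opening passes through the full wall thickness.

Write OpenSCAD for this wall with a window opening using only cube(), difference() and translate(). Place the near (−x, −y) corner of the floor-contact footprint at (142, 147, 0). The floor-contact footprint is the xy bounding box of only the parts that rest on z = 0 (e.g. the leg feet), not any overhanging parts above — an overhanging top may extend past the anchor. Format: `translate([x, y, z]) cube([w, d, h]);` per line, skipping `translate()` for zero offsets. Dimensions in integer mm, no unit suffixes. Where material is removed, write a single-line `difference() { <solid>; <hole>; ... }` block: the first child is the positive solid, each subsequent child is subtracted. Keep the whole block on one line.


difference() { translate([142, 147, 0]) cube([2467, 237, 2650]); translate([916, 147, 1187]) cube([1362, 237, 1224]); }


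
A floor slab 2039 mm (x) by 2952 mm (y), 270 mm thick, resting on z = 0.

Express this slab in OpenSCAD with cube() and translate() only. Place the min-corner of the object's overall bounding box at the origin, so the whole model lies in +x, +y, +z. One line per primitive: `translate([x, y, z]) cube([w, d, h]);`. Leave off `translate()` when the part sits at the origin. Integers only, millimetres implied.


cube([2039, 2952, 270]);


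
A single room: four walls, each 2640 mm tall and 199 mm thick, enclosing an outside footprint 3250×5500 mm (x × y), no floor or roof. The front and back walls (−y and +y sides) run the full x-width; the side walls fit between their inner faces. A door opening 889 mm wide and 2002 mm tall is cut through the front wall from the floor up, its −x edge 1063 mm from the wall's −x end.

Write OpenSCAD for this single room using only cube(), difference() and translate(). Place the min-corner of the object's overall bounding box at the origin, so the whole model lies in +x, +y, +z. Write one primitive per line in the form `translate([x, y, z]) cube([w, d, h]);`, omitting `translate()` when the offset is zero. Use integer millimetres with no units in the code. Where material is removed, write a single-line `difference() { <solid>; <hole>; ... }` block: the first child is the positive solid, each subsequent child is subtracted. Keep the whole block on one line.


difference() { cube([3250, 199, 2640]); translate([1063, 0, 0]) cube([889, 199, 2002]); }
translate([0, 5301, 0]) cube([3250, 199, 2640]);
translate([0, 199, 0]) cube([199, 5102, 2640]);
translate([3051, 199, 0]) cube([199, 5102, 2640]);


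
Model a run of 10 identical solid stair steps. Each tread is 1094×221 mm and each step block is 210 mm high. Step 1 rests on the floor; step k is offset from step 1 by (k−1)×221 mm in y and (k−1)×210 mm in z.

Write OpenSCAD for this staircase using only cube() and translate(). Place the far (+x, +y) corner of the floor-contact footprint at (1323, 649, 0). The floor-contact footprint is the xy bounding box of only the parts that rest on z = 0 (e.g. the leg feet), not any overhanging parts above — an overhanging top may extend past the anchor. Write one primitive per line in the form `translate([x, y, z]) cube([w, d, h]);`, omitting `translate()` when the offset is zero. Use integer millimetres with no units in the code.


translate([229, 428, 0]) cube([1094, 221, 210]);
translate([229, 649, 210]) cube([1094, 221, 210]);
translate([229, 870, 420]) cube([1094, 221, 210]);
translate([229, 1091, 630]) cube([1094, 221, 210]);
translate([229, 1312, 840]) cube([1094, 221, 210]);
translate([229, 1533, 1050]) cube([1094, 221, 210]);
translate([229, 1754, 1260]) cube([1094, 221, 210]);
translate([229, 1975, 1470]) cube([1094, 221, 210]);
translate([229, 2196, 1680]) cube([1094, 221, 210]);
translate([229, 2417, 1890]) cube([1094, 221, 210]);


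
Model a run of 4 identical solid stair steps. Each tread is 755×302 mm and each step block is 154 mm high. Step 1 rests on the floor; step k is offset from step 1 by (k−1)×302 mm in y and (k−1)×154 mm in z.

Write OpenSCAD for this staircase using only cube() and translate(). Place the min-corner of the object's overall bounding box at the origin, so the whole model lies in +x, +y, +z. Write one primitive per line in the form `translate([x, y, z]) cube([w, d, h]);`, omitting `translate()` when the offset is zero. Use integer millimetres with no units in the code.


cube([755, 302, 154]);
translate([0, 302, 154]) cube([755, 302, 154]);
translate([0, 604, 308]) cube([755, 302, 154]);
translate([0, 906, 462]) cube([755, 302, 154]);


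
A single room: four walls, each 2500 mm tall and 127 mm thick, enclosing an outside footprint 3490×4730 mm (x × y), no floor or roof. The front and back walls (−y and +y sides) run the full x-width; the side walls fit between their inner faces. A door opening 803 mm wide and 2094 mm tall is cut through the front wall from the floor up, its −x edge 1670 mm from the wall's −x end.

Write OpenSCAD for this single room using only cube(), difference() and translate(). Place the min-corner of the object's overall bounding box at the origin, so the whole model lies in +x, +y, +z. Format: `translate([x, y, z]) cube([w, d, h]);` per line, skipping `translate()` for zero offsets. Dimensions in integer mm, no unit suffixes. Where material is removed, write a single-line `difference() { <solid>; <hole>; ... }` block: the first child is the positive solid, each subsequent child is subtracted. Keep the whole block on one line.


difference() { cube([3490, 127, 2500]); translate([1670, 0, 0]) cube([803, 127, 2094]); }
translate([0, 4603, 0]) cube([3490, 127, 2500]);
translate([0, 127, 0]) cube([127, 4476, 2500]);
translate([3363, 127, 0]) cube([127, 4476, 2500]);


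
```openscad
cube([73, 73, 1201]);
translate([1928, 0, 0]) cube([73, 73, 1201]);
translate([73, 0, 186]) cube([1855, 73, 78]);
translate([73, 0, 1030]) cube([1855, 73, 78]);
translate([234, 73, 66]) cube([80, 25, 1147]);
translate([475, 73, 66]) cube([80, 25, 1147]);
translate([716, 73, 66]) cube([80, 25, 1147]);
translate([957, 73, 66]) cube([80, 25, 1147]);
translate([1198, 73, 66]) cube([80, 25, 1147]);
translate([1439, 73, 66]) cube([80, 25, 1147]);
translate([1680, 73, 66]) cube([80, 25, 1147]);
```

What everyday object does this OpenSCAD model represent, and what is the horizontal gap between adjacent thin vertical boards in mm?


A fence section. The picket gap is 161 mm.

Two posts, two rails, 7 pickets — a fence section. Span 1855 mm holds 7 pickets of 80 mm with 8 equal gaps: ⌊(1855 − 7·80) / 8⌋ = 161 mm.


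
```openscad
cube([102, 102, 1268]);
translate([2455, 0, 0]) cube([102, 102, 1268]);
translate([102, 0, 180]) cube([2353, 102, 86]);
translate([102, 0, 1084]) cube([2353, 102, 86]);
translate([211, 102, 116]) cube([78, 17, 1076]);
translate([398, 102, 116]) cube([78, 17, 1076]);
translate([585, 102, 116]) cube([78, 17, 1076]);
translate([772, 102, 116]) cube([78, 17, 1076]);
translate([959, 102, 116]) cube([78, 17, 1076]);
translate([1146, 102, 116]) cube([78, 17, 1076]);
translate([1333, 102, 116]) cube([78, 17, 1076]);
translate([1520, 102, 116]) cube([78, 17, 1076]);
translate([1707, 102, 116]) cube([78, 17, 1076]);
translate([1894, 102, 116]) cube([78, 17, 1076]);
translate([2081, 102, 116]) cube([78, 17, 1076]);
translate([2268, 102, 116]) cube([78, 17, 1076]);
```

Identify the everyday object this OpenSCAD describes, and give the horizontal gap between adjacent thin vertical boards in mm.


A fence section. The picket gap is 109 mm.

Two posts, two rails, 12 pickets — a fence section. Span 2353 mm holds 12 pickets of 78 mm with 13 equal gaps: ⌊(2353 − 12·78) / 13⌋ = 109 mm.


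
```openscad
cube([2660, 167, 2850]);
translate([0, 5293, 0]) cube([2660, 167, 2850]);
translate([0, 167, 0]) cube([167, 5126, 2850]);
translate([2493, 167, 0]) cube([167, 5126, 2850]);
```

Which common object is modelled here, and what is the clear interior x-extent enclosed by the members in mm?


A house (or room) frame. The interior width is 2326 mm.

Four 2850 mm walls enclosing a rectangle with no floor or roof — a room or house frame. Outside width is 2660 mm and wall thickness is 167 mm, so the interior width is 2660 − 2 × 167 = 2326 mm.


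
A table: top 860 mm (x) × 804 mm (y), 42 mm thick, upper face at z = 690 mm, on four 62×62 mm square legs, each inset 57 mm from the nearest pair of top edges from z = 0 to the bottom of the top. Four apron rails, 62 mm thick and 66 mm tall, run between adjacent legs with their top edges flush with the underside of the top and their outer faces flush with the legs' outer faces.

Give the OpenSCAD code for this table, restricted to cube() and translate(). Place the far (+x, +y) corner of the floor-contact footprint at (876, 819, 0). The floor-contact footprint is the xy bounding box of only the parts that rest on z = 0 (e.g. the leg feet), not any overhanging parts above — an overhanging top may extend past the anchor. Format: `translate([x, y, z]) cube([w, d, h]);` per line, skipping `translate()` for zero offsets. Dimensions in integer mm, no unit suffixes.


// leg_h = 690 - 42 = 648
// apron z = 648 - 66 = 582
translate([73, 72, 648]) cube([860, 804, 42]);
translate([130, 129, 0]) cube([62, 62, 648]);
translate([814, 129, 0]) cube([62, 62, 648]);
translate([130, 757, 0]) cube([62, 62, 648]);
translate([814, 757, 0]) cube([62, 62, 648]);
translate([192, 129, 582]) cube([622, 62, 66]);
translate([192, 757, 582]) cube([622, 62, 66]);
translate([130, 191, 582]) cube([62, 566, 66]);
translate([814, 191, 582]) cube([62, 566, 66]);


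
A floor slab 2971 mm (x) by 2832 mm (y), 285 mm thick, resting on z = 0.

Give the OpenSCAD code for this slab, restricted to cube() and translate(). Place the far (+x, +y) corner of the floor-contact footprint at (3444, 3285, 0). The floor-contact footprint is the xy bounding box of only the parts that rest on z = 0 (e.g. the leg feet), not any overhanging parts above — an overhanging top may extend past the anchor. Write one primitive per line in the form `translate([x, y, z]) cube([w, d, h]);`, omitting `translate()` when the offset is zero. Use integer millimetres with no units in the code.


translate([473, 453, 0]) cube([2971, 2832, 285]);


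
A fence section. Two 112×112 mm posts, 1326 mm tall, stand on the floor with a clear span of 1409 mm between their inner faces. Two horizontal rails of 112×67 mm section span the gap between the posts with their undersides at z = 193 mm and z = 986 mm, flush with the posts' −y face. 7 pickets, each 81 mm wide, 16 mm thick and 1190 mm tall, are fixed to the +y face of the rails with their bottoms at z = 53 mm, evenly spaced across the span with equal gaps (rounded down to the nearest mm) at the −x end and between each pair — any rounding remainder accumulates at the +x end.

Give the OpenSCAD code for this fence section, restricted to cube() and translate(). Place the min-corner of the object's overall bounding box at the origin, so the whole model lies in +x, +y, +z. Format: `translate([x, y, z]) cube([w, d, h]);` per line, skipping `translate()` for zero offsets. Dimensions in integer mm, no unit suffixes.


cube([112, 112, 1326]);
translate([1521, 0, 0]) cube([112, 112, 1326]);
translate([112, 0, 193]) cube([1409, 112, 67]);
translate([112, 0, 986]) cube([1409, 112, 67]);
translate([217, 112, 53]) cube([81, 16, 1190]);
translate([403, 112, 53]) cube([81, 16, 1190]);
translate([589, 112, 53]) cube([81, 16, 1190]);
translate([775, 112, 53]) cube([81, 16, 1190]);
translate([961, 112, 53]) cube([81, 16, 1190]);
translate([1147, 112, 53]) cube([81, 16, 1190]);
translate([1333, 112, 53]) cube([81, 16, 1190]);


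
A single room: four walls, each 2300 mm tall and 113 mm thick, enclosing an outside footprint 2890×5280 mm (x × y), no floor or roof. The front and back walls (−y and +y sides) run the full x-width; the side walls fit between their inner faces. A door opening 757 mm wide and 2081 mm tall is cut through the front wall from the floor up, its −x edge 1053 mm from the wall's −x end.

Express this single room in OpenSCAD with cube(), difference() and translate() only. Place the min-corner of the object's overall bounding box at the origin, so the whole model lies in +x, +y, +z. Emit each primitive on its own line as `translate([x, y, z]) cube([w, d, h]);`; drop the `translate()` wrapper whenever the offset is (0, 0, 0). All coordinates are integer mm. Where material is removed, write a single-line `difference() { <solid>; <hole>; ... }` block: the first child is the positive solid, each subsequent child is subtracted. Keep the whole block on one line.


difference() { cube([2890, 113, 2300]); translate([1053, 0, 0]) cube([757, 113, 2081]); }
translate([0, 5167, 0]) cube([2890, 113, 2300]);
translate([0, 113, 0]) cube([113, 5054, 2300]);
translate([2777, 113, 0]) cube([113, 5054, 2300]);


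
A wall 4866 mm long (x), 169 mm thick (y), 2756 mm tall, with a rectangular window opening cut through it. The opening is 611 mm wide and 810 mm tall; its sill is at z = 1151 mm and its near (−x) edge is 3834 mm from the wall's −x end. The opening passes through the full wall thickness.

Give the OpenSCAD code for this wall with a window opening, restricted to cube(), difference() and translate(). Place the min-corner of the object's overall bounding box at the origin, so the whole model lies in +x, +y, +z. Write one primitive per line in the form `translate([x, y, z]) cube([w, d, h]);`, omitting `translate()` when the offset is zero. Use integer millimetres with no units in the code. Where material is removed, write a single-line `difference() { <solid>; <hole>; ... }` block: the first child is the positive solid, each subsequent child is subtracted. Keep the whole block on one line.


difference() { cube([4866, 169, 2756]); translate([3834, 0, 1151]) cube([611, 169, 810]); }


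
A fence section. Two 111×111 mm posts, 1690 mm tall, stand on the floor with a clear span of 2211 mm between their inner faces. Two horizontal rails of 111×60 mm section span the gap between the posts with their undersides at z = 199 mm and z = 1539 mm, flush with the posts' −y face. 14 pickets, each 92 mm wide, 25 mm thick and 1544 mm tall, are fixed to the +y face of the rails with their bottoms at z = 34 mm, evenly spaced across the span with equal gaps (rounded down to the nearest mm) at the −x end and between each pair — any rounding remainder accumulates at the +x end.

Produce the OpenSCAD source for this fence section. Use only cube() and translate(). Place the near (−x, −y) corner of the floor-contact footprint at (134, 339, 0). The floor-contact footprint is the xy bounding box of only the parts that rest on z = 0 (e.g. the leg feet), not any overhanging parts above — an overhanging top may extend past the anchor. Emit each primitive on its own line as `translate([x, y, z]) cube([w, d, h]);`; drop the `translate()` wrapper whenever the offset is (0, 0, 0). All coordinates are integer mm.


translate([134, 339, 0]) cube([111, 111, 1690]);
translate([2456, 339, 0]) cube([111, 111, 1690]);
translate([245, 339, 199]) cube([2211, 111, 60]);
translate([245, 339, 1539]) cube([2211, 111, 60]);
translate([306, 450, 34]) cube([92, 25, 1544]);
translate([459, 450, 34]) cube([92, 25, 1544]);
translate([612, 450, 34]) cube([92, 25, 1544]);
translate([765, 450, 34]) cube([92, 25, 1544]);
translate([918, 450, 34]) cube([92, 25, 1544]);
translate([1071, 450, 34]) cube([92, 25, 1544]);
translate([1224, 450, 34]) cube([92, 25, 1544]);
translate([1377, 450, 34]) cube([92, 25, 1544]);
translate([1530, 450, 34]) cube([92, 25, 1544]);
translate([1683, 450, 34]) cube([92, 25, 1544]);
translate([1836, 450, 34]) cube([92, 25, 1544]);
translate([1989, 450, 34]) cube([92, 25, 1544]);
translate([2142, 450, 34]) cube([92, 25, 1544]);
translate([2295, 450, 34]) cube([92, 25, 1544]);


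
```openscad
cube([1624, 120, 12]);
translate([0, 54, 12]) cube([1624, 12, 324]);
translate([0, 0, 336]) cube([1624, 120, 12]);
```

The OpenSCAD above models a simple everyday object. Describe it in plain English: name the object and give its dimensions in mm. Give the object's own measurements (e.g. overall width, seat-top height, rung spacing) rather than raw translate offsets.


An I-beam lying along x, 1624 mm long. Overall section height 348 mm. Two flanges 120 mm wide (y) and 12 mm thick, one on the floor and one at the top; a web 12 mm thick runs between them, centred on the flange width.


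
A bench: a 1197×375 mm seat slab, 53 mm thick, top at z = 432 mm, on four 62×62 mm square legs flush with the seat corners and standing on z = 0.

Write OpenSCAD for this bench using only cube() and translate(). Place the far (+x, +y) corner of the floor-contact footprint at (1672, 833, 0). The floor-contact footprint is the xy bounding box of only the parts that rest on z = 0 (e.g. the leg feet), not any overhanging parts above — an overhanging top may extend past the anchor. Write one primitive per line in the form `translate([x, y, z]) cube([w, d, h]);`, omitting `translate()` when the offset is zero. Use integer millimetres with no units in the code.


translate([475, 458, 379]) cube([1197, 375, 53]);
translate([475, 458, 0]) cube([62, 62, 379]);
translate([475, 771, 0]) cube([62, 62, 379]);
translate([1610, 458, 0]) cube([62, 62, 379]);
translate([1610, 771, 0]) cube([62, 62, 379]);


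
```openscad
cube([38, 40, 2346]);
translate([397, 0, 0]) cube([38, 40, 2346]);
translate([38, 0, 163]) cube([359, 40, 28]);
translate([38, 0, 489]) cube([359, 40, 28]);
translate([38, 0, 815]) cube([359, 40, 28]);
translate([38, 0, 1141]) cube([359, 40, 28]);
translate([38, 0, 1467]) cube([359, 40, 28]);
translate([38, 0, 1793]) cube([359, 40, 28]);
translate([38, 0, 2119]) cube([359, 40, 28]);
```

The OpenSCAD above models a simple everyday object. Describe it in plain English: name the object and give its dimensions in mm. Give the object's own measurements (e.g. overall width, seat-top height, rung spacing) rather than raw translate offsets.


A straight ladder. Two 38×40 mm vertical rails, 2346 mm tall, stand 435 mm apart (outside-to-outside) with their front faces coplanar on the −y side. 7 rungs, each 40 mm deep and 28 mm tall, span between the inner faces of the rails, front faces flush with the rails. The lowest rung's underside is at z = 163 mm and rungs are spaced 326 mm apart (underside to underside).


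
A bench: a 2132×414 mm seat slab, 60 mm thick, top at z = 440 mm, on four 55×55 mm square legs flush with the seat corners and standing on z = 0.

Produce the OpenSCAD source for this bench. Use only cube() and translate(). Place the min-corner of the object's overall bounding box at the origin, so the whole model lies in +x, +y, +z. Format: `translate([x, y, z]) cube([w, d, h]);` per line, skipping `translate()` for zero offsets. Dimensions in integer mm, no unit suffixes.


translate([0, 0, 380]) cube([2132, 414, 60]);
cube([55, 55, 380]);
translate([0, 359, 0]) cube([55, 55, 380]);
translate([2077, 0, 0]) cube([55, 55, 380]);
translate([2077, 359, 0]) cube([55, 55, 380]);
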